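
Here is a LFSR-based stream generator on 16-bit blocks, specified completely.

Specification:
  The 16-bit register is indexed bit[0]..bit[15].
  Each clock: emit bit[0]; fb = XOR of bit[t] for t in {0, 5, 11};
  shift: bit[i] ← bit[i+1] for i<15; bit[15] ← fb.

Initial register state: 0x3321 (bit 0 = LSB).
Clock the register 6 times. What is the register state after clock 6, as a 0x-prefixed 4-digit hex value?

reg_0 = 0x3321
clock 1: out=1, reg = 0x1990
clock 2: out=0, reg = 0x8CC8
clock 3: out=0, reg = 0xC664
clock 4: out=0, reg = 0xE332
clock 5: out=0, reg = 0xF199
clock 6: out=1, reg = 0xF8CC

0xF8CC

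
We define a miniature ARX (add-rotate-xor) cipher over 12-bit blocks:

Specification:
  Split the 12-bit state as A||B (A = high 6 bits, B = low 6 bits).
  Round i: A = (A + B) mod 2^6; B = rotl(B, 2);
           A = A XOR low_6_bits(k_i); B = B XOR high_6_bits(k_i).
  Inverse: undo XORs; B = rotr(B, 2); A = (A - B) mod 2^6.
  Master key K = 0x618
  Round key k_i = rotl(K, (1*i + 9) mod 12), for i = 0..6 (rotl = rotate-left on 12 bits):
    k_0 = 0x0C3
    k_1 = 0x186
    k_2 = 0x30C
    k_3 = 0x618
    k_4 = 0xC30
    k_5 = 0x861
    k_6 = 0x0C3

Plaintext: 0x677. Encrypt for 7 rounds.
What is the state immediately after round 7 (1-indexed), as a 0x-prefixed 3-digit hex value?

0x11C

s_0 = plaintext = 0x677
s_1 = Round(s_0, k_0) = 0x4DC
s_2 = Round(s_1, k_1) = 0xA77
s_3 = Round(s_2, k_2) = 0xB13
s_4 = Round(s_3, k_3) = 0x9D5
s_5 = Round(s_4, k_4) = 0x325
s_6 = Round(s_5, k_5) = 0x437
s_7 = Round(s_6, k_6) = 0x11C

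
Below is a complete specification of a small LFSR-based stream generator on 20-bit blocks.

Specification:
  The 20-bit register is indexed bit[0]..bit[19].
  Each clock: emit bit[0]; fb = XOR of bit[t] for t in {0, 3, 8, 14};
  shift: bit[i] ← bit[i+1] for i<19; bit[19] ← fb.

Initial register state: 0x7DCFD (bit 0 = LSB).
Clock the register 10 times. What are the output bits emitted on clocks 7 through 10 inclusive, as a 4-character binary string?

1100

reg_0 = 0x7DCFD
clock 1: out=1, reg = 0xBEE7E
clock 2: out=0, reg = 0x5F73F
clock 3: out=1, reg = 0x2FB9F
clock 4: out=1, reg = 0x17DCF
clock 5: out=1, reg = 0x0BEE7
clock 6: out=1, reg = 0x85F73
clock 7: out=1, reg = 0xC2FB9
clock 8: out=1, reg = 0xE17DC
clock 9: out=0, reg = 0x70BEE
clock 10: out=0, reg = 0x385F7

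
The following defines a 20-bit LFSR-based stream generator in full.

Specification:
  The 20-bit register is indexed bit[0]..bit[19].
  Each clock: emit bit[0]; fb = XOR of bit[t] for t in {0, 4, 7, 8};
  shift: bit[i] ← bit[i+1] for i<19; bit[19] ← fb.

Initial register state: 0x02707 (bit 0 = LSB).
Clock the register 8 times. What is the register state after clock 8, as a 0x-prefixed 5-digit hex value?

reg_0 = 0x02707
clock 1: out=1, reg = 0x01383
clock 2: out=1, reg = 0x809C1
clock 3: out=1, reg = 0xC04E0
clock 4: out=0, reg = 0xE0270
clock 5: out=0, reg = 0xF0138
clock 6: out=0, reg = 0x7809C
clock 7: out=0, reg = 0x3C04E
clock 8: out=0, reg = 0x1E027

0x1E027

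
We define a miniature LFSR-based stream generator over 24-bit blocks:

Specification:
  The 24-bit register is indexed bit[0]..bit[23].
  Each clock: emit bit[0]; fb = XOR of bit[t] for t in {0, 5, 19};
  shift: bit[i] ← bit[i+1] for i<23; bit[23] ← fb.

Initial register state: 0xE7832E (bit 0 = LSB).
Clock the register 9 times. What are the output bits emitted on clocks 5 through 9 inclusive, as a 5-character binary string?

01001

reg_0 = 0xE7832E
clock 1: out=0, reg = 0xF3C197
clock 2: out=1, reg = 0xF9E0CB
clock 3: out=1, reg = 0x7CF065
clock 4: out=1, reg = 0xBE7832
clock 5: out=0, reg = 0x5F3C19
clock 6: out=1, reg = 0x2F9E0C
clock 7: out=0, reg = 0x97CF06
clock 8: out=0, reg = 0x4BE783
clock 9: out=1, reg = 0x25F3C1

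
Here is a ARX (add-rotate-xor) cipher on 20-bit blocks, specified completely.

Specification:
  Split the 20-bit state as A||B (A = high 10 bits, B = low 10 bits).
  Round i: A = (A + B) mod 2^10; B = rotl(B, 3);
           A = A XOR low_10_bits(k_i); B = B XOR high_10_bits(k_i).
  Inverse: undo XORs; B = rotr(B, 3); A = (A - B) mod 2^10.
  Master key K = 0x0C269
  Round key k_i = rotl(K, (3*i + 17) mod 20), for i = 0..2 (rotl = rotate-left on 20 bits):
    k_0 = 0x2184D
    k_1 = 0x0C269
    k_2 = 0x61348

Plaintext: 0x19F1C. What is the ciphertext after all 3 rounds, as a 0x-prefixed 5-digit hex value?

s_0 = plaintext = 0x19F1C
s_1 = Round(s_0, k_0) = 0xF3860
s_2 = Round(s_1, k_1) = 0x91F30
s_3 = Round(s_2, k_2) = 0x8FC02

0x8FC02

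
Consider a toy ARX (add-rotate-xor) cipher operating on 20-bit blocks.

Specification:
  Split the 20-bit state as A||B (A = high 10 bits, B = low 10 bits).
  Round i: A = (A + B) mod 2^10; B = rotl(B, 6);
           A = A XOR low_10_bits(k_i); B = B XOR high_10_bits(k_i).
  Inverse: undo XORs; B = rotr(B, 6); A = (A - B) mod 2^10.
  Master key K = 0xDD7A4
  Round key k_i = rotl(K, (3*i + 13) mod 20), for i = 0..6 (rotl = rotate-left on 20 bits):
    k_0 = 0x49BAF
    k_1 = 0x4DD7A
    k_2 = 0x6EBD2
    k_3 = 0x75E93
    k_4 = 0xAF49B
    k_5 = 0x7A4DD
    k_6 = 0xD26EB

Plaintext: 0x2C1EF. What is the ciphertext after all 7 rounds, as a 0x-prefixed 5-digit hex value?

s_0 = plaintext = 0x2C1EF
s_1 = Round(s_0, k_0) = 0x4C2F8
s_2 = Round(s_1, k_1) = 0x54B18
s_3 = Round(s_2, k_2) = 0xEE38B
s_4 = Round(s_3, k_3) = 0x7432F
s_5 = Round(s_4, k_4) = 0x1914F
s_6 = Round(s_5, k_5) = 0x5BA3D
s_7 = Round(s_6, k_6) = 0x5002A

0x5002A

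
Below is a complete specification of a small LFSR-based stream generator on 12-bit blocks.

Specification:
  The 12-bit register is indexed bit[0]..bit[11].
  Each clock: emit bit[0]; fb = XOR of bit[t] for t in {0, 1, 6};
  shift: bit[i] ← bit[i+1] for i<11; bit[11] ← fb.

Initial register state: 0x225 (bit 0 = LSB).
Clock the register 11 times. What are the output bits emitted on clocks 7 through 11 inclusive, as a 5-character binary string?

reg_0 = 0x225
clock 1: out=1, reg = 0x912
clock 2: out=0, reg = 0xC89
clock 3: out=1, reg = 0xE44
clock 4: out=0, reg = 0xF22
clock 5: out=0, reg = 0xF91
clock 6: out=1, reg = 0xFC8
clock 7: out=0, reg = 0xFE4
clock 8: out=0, reg = 0xFF2
clock 9: out=0, reg = 0x7F9
clock 10: out=1, reg = 0x3FC
clock 11: out=0, reg = 0x9FE

00010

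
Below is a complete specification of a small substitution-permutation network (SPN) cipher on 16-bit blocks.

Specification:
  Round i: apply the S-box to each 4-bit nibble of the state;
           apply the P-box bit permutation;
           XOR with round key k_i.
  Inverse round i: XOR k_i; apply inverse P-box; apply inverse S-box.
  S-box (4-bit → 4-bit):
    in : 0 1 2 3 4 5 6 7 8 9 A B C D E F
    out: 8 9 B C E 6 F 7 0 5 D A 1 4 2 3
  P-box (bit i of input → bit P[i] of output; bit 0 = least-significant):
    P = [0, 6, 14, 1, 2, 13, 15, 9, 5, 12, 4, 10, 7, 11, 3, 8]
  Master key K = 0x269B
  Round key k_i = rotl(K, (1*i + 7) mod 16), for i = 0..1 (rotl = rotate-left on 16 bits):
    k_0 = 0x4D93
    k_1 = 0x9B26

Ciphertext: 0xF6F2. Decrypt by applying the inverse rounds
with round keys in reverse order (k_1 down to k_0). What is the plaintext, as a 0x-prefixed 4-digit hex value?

s_0 = ciphertext = 0xF6F2
s_1 = InvRound(s_0, k_1) = 0x23F5
s_2 = InvRound(s_1, k_0) = 0xE124

0xE124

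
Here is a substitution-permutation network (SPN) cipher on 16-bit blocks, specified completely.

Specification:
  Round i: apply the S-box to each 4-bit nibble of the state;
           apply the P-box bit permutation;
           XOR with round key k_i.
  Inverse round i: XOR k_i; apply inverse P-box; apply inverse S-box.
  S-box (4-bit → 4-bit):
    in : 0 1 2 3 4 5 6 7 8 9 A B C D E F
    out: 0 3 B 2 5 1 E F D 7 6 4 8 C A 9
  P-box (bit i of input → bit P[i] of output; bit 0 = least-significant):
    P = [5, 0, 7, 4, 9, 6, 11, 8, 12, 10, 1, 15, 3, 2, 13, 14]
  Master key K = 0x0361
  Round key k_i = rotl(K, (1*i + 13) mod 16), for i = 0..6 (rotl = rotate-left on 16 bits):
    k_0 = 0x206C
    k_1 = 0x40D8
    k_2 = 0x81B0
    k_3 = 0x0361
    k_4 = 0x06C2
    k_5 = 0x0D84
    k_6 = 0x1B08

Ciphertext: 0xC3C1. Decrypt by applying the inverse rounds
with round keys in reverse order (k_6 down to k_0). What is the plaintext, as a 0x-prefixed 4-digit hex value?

0x992A

s_0 = ciphertext = 0xC3C1
s_1 = InvRound(s_0, k_6) = 0xFFAA
s_2 = InvRound(s_1, k_5) = 0x7855
s_3 = InvRound(s_2, k_4) = 0x6946
s_4 = InvRound(s_3, k_3) = 0x6B41
s_5 = InvRound(s_4, k_2) = 0xDC97
s_6 = InvRound(s_5, k_1) = 0x17A3
s_7 = InvRound(s_6, k_0) = 0x992A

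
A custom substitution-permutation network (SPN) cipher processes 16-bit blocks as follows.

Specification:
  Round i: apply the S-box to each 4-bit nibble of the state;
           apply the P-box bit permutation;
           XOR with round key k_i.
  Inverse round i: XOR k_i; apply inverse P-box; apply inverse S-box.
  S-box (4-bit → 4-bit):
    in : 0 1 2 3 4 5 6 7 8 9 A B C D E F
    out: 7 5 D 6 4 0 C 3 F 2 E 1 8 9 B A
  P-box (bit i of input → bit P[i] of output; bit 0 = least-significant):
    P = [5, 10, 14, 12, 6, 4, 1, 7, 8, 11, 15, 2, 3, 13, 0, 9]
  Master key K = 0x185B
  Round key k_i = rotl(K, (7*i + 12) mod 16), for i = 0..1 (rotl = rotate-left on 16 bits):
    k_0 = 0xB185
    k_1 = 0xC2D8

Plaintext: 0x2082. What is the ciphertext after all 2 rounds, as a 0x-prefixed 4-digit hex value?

s_0 = plaintext = 0x2082
s_1 = Round(s_0, k_0) = 0x6A7E
s_2 = Round(s_1, k_1) = 0x5CAD

0x5CAD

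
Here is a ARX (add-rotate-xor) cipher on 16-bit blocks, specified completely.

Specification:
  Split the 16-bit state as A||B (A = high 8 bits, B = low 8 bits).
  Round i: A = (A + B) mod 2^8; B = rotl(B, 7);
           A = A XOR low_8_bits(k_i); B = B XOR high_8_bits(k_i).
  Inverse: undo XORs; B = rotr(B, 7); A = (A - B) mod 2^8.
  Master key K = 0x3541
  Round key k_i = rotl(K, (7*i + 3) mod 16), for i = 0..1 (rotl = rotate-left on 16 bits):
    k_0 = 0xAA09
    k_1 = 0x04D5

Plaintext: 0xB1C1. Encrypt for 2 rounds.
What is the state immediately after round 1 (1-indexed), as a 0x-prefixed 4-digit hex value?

0x7B4A

s_0 = plaintext = 0xB1C1
s_1 = Round(s_0, k_0) = 0x7B4A
s_2 = Round(s_1, k_1) = 0x1021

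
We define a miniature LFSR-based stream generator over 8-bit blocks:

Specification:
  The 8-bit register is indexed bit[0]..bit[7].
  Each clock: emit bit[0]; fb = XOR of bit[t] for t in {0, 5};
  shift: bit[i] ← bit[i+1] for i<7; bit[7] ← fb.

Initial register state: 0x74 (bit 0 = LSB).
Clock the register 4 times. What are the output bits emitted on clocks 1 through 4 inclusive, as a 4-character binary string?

0010

reg_0 = 0x74
clock 1: out=0, reg = 0xBA
clock 2: out=0, reg = 0xDD
clock 3: out=1, reg = 0xEE
clock 4: out=0, reg = 0xF7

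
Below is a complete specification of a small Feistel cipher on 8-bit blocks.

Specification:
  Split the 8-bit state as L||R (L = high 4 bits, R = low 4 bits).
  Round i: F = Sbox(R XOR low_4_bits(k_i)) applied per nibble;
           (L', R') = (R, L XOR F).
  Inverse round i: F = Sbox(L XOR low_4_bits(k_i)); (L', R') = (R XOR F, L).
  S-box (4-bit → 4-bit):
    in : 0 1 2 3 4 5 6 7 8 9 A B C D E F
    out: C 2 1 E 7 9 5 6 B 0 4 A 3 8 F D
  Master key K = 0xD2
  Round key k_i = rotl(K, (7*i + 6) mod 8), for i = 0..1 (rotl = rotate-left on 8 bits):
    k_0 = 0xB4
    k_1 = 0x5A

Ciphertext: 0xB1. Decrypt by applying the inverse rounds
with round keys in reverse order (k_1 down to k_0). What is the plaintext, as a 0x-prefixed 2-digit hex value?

0xD3

s_0 = ciphertext = 0xB1
s_1 = InvRound(s_0, k_1) = 0x3B
s_2 = InvRound(s_1, k_0) = 0xD3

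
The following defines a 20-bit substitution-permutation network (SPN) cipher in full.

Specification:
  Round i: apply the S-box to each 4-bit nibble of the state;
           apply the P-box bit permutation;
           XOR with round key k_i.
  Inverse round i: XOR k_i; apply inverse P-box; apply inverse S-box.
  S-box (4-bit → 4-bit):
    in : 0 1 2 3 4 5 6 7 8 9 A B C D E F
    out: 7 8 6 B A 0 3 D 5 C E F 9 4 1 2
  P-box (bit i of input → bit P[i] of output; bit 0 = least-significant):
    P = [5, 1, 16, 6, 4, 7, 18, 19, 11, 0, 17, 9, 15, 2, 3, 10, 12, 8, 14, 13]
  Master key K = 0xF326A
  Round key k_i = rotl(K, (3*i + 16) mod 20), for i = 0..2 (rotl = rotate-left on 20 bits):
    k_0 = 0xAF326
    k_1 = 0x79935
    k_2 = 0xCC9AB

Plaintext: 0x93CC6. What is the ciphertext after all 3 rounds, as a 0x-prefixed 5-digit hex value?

s_0 = plaintext = 0x93CC6
s_1 = Round(s_0, k_0) = 0x21D10
s_2 = Round(s_1, k_1) = 0xCDC17
s_3 = Round(s_2, k_2) = 0x5F3C3

0x5F3C3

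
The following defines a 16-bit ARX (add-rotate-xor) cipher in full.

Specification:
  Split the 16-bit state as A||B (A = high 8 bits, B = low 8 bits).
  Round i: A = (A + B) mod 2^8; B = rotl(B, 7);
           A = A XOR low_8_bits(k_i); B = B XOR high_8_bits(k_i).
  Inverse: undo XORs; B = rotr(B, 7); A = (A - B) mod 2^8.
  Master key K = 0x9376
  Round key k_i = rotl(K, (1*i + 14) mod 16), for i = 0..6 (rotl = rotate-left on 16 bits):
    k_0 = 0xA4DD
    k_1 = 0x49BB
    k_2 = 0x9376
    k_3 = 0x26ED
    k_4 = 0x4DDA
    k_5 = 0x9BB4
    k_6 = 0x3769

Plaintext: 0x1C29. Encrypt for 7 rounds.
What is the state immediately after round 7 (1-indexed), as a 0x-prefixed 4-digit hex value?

0x71DE

s_0 = plaintext = 0x1C29
s_1 = Round(s_0, k_0) = 0x9830
s_2 = Round(s_1, k_1) = 0x7351
s_3 = Round(s_2, k_2) = 0xB23B
s_4 = Round(s_3, k_3) = 0x00BB
s_5 = Round(s_4, k_4) = 0x6190
s_6 = Round(s_5, k_5) = 0x45D3
s_7 = Round(s_6, k_6) = 0x71DE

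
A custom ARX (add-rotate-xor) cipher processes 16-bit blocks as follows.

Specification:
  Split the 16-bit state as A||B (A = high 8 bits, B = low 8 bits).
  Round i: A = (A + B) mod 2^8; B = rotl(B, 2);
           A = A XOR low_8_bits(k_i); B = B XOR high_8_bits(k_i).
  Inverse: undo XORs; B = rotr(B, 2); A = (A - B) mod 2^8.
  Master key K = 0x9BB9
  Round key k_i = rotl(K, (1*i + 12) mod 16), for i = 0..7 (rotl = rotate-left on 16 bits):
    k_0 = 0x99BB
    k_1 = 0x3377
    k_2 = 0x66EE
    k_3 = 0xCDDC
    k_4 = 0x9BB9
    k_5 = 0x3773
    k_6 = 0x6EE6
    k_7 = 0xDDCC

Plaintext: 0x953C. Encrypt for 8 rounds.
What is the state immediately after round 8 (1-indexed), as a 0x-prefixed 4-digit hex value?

0x98CC

s_0 = plaintext = 0x953C
s_1 = Round(s_0, k_0) = 0x6A69
s_2 = Round(s_1, k_1) = 0xA496
s_3 = Round(s_2, k_2) = 0xD43C
s_4 = Round(s_3, k_3) = 0xCC3D
s_5 = Round(s_4, k_4) = 0xB06F
s_6 = Round(s_5, k_5) = 0x6C8A
s_7 = Round(s_6, k_6) = 0x1044
s_8 = Round(s_7, k_7) = 0x98CC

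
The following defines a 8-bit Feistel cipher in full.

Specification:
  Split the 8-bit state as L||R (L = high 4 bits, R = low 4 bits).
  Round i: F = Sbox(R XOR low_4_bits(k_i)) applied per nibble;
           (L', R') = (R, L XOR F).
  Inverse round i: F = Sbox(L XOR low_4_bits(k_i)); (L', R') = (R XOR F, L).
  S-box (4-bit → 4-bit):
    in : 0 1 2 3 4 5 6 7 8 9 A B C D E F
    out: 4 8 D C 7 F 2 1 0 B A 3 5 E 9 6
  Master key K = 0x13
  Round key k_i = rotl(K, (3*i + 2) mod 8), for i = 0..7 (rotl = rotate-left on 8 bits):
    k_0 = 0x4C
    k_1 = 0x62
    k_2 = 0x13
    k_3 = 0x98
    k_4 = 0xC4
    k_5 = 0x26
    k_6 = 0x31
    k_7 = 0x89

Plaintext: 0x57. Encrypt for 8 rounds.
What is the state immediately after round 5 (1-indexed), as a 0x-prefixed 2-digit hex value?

s_0 = plaintext = 0x57
s_1 = Round(s_0, k_0) = 0x76
s_2 = Round(s_1, k_1) = 0x60
s_3 = Round(s_2, k_2) = 0x0A
s_4 = Round(s_3, k_3) = 0xAD
s_5 = Round(s_4, k_4) = 0xD1
s_6 = Round(s_5, k_5) = 0x1C
s_7 = Round(s_6, k_6) = 0xCF
s_8 = Round(s_7, k_7) = 0xFE

0xD1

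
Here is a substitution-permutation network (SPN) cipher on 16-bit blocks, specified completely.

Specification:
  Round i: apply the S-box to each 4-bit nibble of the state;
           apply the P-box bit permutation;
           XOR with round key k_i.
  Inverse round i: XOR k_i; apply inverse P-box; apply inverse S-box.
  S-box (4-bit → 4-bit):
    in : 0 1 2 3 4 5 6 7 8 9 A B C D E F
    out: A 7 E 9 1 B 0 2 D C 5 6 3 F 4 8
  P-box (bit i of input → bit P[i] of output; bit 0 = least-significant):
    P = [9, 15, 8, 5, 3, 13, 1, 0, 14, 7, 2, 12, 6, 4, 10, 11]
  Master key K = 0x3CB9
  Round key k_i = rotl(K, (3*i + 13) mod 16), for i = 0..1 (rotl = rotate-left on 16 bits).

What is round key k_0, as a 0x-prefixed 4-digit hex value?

K = 0x3CB9
k_0 = rotl(K, (3*0+13) mod 16) = rotl(K, 13) = 0x2797

0x2797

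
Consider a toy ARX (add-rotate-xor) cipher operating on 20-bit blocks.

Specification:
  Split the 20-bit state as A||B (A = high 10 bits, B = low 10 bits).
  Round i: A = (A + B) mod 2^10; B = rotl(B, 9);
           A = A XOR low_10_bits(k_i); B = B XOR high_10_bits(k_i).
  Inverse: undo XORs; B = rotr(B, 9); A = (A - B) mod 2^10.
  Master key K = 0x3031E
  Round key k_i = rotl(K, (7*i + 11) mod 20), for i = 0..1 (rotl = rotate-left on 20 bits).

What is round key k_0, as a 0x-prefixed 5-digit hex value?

K = 0x3031E
k_0 = rotl(K, (7*0+11) mod 20) = rotl(K, 11) = 0x8F181

0x8F181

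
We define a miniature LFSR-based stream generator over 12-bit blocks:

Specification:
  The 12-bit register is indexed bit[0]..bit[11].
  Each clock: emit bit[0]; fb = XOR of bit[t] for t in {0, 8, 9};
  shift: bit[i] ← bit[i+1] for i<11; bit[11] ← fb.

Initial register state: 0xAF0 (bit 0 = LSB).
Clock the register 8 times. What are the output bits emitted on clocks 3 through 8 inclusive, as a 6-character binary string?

001111

reg_0 = 0xAF0
clock 1: out=0, reg = 0xD78
clock 2: out=0, reg = 0xEBC
clock 3: out=0, reg = 0xF5E
clock 4: out=0, reg = 0x7AF
clock 5: out=1, reg = 0xBD7
clock 6: out=1, reg = 0xDEB
clock 7: out=1, reg = 0x6F5
clock 8: out=1, reg = 0x37A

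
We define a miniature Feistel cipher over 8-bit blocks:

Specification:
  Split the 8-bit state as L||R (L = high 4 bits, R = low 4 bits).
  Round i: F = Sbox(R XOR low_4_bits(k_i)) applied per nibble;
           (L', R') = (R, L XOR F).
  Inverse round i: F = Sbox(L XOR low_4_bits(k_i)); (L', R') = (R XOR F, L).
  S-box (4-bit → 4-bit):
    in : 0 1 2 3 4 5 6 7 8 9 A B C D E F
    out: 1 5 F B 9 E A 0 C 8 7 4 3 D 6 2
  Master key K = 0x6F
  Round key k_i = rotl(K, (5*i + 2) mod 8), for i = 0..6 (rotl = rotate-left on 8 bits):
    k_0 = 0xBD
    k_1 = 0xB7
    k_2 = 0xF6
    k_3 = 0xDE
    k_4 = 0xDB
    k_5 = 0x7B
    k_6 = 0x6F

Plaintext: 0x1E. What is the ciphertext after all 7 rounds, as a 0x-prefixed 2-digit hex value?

0x9C

s_0 = plaintext = 0x1E
s_1 = Round(s_0, k_0) = 0xEA
s_2 = Round(s_1, k_1) = 0xA3
s_3 = Round(s_2, k_2) = 0x34
s_4 = Round(s_3, k_3) = 0x44
s_5 = Round(s_4, k_4) = 0x46
s_6 = Round(s_5, k_5) = 0x69
s_7 = Round(s_6, k_6) = 0x9C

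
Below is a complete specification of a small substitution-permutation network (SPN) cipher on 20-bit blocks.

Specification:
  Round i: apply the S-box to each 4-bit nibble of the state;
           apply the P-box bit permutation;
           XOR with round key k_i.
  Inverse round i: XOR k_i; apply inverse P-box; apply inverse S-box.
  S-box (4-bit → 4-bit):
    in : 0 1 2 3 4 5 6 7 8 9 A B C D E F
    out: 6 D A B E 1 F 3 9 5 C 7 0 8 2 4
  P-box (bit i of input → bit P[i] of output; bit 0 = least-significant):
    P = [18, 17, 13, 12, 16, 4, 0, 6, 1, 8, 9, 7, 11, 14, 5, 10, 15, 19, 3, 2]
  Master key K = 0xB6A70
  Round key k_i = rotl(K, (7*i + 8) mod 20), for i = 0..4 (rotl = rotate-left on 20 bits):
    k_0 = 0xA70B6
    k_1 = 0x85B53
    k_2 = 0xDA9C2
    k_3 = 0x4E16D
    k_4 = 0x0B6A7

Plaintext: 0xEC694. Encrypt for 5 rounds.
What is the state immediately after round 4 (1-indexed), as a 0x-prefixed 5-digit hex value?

s_0 = plaintext = 0xEC694
s_1 = Round(s_0, k_0) = 0x14335
s_2 = Round(s_1, k_1) = 0xD9EAD
s_3 = Round(s_2, k_2) = 0xDB0A7
s_4 = Round(s_3, k_3) = 0x2AA08
s_5 = Round(s_4, k_4) = 0xCA012

0x2AA08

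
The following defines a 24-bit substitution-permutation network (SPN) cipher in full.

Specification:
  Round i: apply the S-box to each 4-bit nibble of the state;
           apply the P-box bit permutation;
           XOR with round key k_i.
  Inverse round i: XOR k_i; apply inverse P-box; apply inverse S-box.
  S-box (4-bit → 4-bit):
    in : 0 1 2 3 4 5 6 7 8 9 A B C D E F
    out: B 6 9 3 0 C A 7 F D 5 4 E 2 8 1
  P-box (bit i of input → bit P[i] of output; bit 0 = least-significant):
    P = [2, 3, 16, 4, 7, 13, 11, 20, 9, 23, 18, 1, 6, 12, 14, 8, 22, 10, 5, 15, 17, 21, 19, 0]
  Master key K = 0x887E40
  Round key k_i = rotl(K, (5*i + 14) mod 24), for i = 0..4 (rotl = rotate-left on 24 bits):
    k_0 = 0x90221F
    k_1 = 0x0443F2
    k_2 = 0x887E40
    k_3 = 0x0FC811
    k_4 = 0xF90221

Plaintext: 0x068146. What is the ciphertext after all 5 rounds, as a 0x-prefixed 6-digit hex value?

s_0 = plaintext = 0x068146
s_1 = Round(s_0, k_0) = 0x36F746
s_2 = Round(s_1, k_1) = 0xA2C5AA
s_3 = Round(s_2, k_2) = 0xC7A7C6
s_4 = Round(s_3, k_3) = 0xF3A668
s_5 = Round(s_4, k_4) = 0x2A667F

0x2A667F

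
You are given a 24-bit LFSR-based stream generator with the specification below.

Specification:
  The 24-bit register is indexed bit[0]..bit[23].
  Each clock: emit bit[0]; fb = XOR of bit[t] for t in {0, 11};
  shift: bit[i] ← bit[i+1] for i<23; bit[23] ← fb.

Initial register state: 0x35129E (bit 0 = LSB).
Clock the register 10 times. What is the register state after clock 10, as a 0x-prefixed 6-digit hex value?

reg_0 = 0x35129E
clock 1: out=0, reg = 0x1A894F
clock 2: out=1, reg = 0x0D44A7
clock 3: out=1, reg = 0x86A253
clock 4: out=1, reg = 0xC35129
clock 5: out=1, reg = 0xE1A894
clock 6: out=0, reg = 0xF0D44A
clock 7: out=0, reg = 0x786A25
clock 8: out=1, reg = 0x3C3512
clock 9: out=0, reg = 0x1E1A89
clock 10: out=1, reg = 0x0F0D44

0x0F0D44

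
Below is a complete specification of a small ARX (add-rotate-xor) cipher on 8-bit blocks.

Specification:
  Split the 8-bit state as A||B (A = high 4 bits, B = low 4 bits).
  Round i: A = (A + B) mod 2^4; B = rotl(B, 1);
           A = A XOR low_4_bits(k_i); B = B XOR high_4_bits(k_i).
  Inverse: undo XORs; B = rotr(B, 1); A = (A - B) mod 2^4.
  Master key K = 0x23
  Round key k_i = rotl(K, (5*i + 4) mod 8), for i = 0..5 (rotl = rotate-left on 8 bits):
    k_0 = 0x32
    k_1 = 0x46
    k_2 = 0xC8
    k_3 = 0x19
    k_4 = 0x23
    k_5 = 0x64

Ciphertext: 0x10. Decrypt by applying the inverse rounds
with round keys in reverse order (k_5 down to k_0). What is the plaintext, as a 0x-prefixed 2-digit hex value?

s_0 = ciphertext = 0x10
s_1 = InvRound(s_0, k_5) = 0x23
s_2 = InvRound(s_1, k_4) = 0x98
s_3 = InvRound(s_2, k_3) = 0x4C
s_4 = InvRound(s_3, k_2) = 0xC0
s_5 = InvRound(s_4, k_1) = 0x82
s_6 = InvRound(s_5, k_0) = 0x28

0x28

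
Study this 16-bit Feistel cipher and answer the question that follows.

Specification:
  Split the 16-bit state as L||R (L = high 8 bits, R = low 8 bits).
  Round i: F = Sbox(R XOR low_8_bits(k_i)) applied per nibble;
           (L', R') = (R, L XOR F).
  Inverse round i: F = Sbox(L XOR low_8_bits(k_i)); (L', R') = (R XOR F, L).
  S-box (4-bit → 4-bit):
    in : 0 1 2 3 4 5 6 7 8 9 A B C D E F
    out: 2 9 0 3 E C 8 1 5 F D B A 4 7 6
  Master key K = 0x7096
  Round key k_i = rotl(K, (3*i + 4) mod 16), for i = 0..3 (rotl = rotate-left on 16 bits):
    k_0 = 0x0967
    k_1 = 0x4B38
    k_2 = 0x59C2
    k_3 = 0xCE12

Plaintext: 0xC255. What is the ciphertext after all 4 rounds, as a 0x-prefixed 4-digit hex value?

0xCFBC

s_0 = plaintext = 0xC255
s_1 = Round(s_0, k_0) = 0x55F2
s_2 = Round(s_1, k_1) = 0xF2F8
s_3 = Round(s_2, k_2) = 0xF8CF
s_4 = Round(s_3, k_3) = 0xCFBC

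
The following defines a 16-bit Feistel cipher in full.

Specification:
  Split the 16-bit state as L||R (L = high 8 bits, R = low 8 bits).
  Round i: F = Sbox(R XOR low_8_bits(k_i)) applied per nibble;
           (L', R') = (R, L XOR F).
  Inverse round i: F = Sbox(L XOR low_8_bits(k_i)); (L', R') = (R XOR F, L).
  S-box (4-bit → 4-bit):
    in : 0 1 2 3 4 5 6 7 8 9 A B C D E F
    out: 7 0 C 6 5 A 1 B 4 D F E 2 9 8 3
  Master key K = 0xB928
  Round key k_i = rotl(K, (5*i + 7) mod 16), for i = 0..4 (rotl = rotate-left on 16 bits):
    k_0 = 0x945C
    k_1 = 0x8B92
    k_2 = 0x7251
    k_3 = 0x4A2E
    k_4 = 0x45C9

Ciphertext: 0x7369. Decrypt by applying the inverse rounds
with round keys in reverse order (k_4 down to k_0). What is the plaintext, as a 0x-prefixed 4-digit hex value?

s_0 = ciphertext = 0x7369
s_1 = InvRound(s_0, k_4) = 0x8673
s_2 = InvRound(s_1, k_3) = 0x8786
s_3 = InvRound(s_2, k_2) = 0x1787
s_4 = InvRound(s_3, k_1) = 0xCD17
s_5 = InvRound(s_4, k_0) = 0xC7CD

0xC7CD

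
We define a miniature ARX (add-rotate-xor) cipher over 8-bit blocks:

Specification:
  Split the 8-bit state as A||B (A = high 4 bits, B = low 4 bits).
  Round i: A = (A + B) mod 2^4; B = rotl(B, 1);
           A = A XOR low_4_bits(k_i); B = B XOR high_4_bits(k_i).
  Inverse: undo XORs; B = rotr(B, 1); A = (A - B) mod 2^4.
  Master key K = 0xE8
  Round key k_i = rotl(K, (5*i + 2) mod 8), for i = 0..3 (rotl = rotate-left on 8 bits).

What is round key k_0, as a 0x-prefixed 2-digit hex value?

K = 0xE8
k_0 = rotl(K, (5*0+2) mod 8) = rotl(K, 2) = 0xA3

0xA3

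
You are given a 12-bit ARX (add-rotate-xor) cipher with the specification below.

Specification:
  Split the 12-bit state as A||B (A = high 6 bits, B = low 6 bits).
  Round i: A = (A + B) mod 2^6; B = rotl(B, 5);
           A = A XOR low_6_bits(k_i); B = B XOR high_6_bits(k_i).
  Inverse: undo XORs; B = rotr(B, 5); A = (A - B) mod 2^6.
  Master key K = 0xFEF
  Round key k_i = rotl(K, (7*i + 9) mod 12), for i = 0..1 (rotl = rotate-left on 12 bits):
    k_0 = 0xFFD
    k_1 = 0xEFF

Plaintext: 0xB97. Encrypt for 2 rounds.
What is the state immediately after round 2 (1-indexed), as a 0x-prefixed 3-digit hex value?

0xCF1

s_0 = plaintext = 0xB97
s_1 = Round(s_0, k_0) = 0xE14
s_2 = Round(s_1, k_1) = 0xCF1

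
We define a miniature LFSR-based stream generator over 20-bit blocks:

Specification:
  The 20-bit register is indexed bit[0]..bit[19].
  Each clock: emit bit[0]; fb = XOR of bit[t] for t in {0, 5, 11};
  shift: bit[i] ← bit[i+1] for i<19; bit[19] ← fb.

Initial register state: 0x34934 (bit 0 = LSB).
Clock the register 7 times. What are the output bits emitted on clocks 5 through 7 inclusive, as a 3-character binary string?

reg_0 = 0x34934
clock 1: out=0, reg = 0x1A49A
clock 2: out=0, reg = 0x0D24D
clock 3: out=1, reg = 0x86926
clock 4: out=0, reg = 0x43493
clock 5: out=1, reg = 0xA1A49
clock 6: out=1, reg = 0x50D24
clock 7: out=0, reg = 0x28692

110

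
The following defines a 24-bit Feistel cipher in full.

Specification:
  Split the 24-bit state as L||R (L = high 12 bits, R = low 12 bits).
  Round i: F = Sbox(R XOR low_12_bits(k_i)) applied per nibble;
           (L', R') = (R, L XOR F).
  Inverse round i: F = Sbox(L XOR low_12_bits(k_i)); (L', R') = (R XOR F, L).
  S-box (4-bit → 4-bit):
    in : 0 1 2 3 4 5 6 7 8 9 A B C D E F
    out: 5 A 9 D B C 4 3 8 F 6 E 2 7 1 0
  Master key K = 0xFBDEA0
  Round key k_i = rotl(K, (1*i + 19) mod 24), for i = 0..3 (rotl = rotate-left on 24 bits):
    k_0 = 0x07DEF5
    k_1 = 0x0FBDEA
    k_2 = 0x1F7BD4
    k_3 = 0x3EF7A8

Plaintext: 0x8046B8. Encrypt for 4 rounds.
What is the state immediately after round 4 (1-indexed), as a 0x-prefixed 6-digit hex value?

s_0 = plaintext = 0x8046B8
s_1 = Round(s_0, k_0) = 0x6B80B3
s_2 = Round(s_1, k_1) = 0x0B3177
s_3 = Round(s_2, k_2) = 0x1776DE
s_4 = Round(s_3, k_3) = 0x6DEB43

0x6DEB43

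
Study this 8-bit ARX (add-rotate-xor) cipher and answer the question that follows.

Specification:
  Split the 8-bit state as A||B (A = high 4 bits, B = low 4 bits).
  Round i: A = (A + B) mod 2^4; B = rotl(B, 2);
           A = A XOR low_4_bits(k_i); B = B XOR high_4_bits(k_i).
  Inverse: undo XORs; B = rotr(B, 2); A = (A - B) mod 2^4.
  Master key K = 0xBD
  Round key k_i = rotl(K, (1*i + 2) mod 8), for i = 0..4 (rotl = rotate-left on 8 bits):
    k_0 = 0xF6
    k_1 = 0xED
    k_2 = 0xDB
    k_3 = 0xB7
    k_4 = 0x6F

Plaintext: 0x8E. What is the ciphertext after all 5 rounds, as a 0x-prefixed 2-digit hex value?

s_0 = plaintext = 0x8E
s_1 = Round(s_0, k_0) = 0x04
s_2 = Round(s_1, k_1) = 0x9F
s_3 = Round(s_2, k_2) = 0x32
s_4 = Round(s_3, k_3) = 0x23
s_5 = Round(s_4, k_4) = 0xAA

0xAA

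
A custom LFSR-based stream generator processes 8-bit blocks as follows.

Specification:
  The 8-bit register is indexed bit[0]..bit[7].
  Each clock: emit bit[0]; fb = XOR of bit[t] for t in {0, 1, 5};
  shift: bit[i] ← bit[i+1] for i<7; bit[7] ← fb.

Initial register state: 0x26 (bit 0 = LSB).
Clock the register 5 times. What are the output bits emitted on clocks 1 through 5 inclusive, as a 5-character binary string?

01100

reg_0 = 0x26
clock 1: out=0, reg = 0x13
clock 2: out=1, reg = 0x09
clock 3: out=1, reg = 0x84
clock 4: out=0, reg = 0x42
clock 5: out=0, reg = 0xA1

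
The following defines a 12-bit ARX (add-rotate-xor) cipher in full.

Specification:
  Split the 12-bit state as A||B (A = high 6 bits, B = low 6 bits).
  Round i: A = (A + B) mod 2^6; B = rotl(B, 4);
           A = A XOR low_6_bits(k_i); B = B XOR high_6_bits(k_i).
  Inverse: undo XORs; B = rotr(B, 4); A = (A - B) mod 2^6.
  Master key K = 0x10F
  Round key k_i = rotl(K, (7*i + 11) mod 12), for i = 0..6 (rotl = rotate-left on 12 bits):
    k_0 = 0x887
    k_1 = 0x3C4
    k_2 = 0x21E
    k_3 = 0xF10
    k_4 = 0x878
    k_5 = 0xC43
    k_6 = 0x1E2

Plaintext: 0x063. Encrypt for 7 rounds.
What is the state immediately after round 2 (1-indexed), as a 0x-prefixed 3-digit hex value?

0xE69

s_0 = plaintext = 0x063
s_1 = Round(s_0, k_0) = 0x8DA
s_2 = Round(s_1, k_1) = 0xE69
s_3 = Round(s_2, k_2) = 0xF12
s_4 = Round(s_3, k_3) = 0x798
s_5 = Round(s_4, k_4) = 0x3A7
s_6 = Round(s_5, k_5) = 0xD88
s_7 = Round(s_6, k_6) = 0x705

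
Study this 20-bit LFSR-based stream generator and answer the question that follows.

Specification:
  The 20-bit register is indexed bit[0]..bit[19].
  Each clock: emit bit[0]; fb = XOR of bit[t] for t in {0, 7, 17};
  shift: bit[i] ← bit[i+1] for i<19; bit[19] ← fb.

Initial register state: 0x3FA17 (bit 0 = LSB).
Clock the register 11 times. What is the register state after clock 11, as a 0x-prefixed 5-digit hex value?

reg_0 = 0x3FA17
clock 1: out=1, reg = 0x1FD0B
clock 2: out=1, reg = 0x8FE85
clock 3: out=1, reg = 0x47F42
clock 4: out=0, reg = 0x23FA1
clock 5: out=1, reg = 0x91FD0
clock 6: out=0, reg = 0xC8FE8
clock 7: out=0, reg = 0xE47F4
clock 8: out=0, reg = 0x723FA
clock 9: out=0, reg = 0x391FD
clock 10: out=1, reg = 0x9C8FE
clock 11: out=0, reg = 0xCE47F

0xCE47F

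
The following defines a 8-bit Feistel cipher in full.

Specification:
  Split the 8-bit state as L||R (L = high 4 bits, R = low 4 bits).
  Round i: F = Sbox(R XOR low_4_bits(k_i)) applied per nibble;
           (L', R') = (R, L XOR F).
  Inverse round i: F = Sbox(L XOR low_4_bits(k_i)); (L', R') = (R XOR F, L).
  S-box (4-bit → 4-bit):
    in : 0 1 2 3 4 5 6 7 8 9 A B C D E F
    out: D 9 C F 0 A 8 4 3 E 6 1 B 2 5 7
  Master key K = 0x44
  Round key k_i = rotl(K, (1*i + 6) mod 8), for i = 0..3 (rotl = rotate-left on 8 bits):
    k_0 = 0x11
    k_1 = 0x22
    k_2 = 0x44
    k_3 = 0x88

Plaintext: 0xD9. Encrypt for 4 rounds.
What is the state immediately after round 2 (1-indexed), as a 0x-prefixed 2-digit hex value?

s_0 = plaintext = 0xD9
s_1 = Round(s_0, k_0) = 0x9E
s_2 = Round(s_1, k_1) = 0xE2
s_3 = Round(s_2, k_2) = 0x26
s_4 = Round(s_3, k_3) = 0x67

0xE2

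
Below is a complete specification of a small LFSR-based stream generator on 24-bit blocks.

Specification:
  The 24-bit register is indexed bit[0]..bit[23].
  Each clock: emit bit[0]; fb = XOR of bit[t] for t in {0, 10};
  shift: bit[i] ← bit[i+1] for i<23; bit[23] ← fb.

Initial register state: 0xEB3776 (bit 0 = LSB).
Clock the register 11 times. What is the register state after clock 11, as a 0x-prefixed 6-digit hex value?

reg_0 = 0xEB3776
clock 1: out=0, reg = 0xF59BBB
clock 2: out=1, reg = 0xFACDDD
clock 3: out=1, reg = 0x7D66EE
clock 4: out=0, reg = 0xBEB377
clock 5: out=1, reg = 0xDF59BB
clock 6: out=1, reg = 0xEFACDD
clock 7: out=1, reg = 0x77D66E
clock 8: out=0, reg = 0xBBEB37
clock 9: out=1, reg = 0xDDF59B
clock 10: out=1, reg = 0x6EFACD
clock 11: out=1, reg = 0xB77D66

0xB77D66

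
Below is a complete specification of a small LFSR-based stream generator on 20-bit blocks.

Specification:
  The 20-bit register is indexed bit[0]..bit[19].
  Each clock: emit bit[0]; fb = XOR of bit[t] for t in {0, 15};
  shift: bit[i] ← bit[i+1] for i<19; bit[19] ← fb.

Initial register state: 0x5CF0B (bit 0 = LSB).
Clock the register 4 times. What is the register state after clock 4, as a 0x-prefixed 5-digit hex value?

0x05CF0

reg_0 = 0x5CF0B
clock 1: out=1, reg = 0x2E785
clock 2: out=1, reg = 0x173C2
clock 3: out=0, reg = 0x0B9E1
clock 4: out=1, reg = 0x05CF0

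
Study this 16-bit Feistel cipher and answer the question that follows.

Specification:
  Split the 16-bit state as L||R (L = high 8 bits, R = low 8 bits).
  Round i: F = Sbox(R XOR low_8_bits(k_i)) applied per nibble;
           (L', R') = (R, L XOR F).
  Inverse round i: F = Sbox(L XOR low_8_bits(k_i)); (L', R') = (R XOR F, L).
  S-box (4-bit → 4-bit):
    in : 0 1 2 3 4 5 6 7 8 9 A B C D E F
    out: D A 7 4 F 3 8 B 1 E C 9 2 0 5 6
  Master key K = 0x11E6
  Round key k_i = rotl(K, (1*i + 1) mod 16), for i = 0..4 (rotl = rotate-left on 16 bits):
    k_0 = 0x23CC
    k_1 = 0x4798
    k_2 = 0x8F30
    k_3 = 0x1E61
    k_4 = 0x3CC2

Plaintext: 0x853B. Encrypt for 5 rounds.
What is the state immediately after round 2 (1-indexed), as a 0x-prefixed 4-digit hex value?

0xEE83

s_0 = plaintext = 0x853B
s_1 = Round(s_0, k_0) = 0x3BEE
s_2 = Round(s_1, k_1) = 0xEE83
s_3 = Round(s_2, k_2) = 0x837A
s_4 = Round(s_3, k_3) = 0x7A2A
s_5 = Round(s_4, k_4) = 0x2A2B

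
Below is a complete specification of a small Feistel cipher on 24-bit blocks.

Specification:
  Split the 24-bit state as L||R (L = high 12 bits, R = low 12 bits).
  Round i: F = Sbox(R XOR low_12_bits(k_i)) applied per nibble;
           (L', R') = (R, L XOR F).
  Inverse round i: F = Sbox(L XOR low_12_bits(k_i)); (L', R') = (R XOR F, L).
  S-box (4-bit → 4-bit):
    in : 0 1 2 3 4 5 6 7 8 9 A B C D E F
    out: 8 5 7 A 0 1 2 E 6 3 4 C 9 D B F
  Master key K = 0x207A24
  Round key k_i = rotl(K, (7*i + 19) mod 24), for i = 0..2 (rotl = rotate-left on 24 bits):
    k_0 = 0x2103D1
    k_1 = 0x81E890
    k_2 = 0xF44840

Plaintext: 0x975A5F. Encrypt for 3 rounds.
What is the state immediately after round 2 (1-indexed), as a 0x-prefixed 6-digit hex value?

s_0 = plaintext = 0x975A5F
s_1 = Round(s_0, k_0) = 0xA5FA1E
s_2 = Round(s_1, k_1) = 0xA1ED34
s_3 = Round(s_2, k_2) = 0xD34BFE

0xA1ED34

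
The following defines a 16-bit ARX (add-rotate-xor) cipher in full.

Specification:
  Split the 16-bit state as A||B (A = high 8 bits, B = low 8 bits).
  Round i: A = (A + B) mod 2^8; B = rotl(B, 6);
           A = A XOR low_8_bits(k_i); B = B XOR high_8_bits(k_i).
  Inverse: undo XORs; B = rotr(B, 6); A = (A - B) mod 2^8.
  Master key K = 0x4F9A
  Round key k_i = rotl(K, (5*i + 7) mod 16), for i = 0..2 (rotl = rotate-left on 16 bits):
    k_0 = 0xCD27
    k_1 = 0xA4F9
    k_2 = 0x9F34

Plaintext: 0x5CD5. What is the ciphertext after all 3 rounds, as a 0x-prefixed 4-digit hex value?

0xF53D

s_0 = plaintext = 0x5CD5
s_1 = Round(s_0, k_0) = 0x16B8
s_2 = Round(s_1, k_1) = 0x378A
s_3 = Round(s_2, k_2) = 0xF53D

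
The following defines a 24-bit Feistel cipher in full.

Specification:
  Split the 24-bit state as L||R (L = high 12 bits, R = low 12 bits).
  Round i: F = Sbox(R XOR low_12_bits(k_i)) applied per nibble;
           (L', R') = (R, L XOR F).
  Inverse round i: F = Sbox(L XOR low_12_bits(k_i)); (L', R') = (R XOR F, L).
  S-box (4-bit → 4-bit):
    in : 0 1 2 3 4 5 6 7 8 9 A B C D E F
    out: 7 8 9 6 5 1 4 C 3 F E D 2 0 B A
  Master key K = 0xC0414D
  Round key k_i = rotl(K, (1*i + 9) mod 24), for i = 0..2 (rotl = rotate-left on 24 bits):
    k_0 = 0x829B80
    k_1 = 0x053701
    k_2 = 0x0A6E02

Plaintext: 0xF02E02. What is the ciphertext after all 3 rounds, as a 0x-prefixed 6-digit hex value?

0x16C470

s_0 = plaintext = 0xF02E02
s_1 = Round(s_0, k_0) = 0xE02E3B
s_2 = Round(s_1, k_1) = 0xE3B16C
s_3 = Round(s_2, k_2) = 0x16C470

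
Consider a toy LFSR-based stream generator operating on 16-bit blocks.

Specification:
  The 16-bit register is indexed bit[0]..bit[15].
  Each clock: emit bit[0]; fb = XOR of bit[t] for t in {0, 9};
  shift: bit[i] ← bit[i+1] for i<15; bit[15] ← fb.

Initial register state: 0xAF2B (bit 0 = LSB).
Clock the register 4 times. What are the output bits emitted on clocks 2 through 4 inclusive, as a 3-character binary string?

reg_0 = 0xAF2B
clock 1: out=1, reg = 0x5795
clock 2: out=1, reg = 0x2BCA
clock 3: out=0, reg = 0x95E5
clock 4: out=1, reg = 0xCAF2

101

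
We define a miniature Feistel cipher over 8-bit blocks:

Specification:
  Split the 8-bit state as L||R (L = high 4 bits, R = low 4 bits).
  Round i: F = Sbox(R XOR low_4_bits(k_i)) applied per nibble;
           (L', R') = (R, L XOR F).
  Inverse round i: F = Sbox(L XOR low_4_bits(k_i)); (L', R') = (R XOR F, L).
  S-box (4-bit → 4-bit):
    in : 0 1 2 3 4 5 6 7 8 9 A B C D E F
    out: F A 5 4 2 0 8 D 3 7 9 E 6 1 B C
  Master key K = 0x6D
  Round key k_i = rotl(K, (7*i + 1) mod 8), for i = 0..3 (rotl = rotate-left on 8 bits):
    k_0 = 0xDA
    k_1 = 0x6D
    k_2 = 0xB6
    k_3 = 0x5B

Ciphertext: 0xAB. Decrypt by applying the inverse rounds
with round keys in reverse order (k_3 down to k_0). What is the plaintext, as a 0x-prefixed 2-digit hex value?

0x28

s_0 = ciphertext = 0xAB
s_1 = InvRound(s_0, k_3) = 0x1A
s_2 = InvRound(s_1, k_2) = 0x71
s_3 = InvRound(s_2, k_1) = 0x87
s_4 = InvRound(s_3, k_0) = 0x28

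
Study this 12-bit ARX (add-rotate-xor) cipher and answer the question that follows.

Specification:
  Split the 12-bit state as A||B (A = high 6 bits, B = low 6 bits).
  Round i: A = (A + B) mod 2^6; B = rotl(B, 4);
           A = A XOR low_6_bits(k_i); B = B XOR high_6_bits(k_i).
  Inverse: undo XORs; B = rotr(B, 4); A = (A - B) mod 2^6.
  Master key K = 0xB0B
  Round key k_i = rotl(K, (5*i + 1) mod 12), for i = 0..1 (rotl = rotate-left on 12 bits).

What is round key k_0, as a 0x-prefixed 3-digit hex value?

K = 0xB0B
k_0 = rotl(K, (5*0+1) mod 12) = rotl(K, 1) = 0x617

0x617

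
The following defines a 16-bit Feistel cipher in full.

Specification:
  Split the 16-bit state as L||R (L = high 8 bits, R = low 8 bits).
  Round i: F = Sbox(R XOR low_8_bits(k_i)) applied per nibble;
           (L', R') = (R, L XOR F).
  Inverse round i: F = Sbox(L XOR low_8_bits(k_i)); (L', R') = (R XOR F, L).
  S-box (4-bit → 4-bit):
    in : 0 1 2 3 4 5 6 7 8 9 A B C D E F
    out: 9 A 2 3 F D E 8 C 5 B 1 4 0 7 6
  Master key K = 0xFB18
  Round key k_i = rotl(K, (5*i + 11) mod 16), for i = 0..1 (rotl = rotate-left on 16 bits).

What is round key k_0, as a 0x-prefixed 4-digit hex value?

K = 0xFB18
k_0 = rotl(K, (5*0+11) mod 16) = rotl(K, 11) = 0xC7D8

0xC7D8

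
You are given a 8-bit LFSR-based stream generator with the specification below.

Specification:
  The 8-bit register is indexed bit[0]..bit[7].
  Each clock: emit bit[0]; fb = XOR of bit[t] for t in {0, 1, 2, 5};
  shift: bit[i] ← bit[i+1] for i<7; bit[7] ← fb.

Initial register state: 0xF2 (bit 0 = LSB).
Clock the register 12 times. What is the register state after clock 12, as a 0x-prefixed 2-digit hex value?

0xD3

reg_0 = 0xF2
clock 1: out=0, reg = 0x79
clock 2: out=1, reg = 0x3C
clock 3: out=0, reg = 0x1E
clock 4: out=0, reg = 0x0F
clock 5: out=1, reg = 0x87
clock 6: out=1, reg = 0xC3
clock 7: out=1, reg = 0x61
clock 8: out=1, reg = 0x30
clock 9: out=0, reg = 0x98
clock 10: out=0, reg = 0x4C
clock 11: out=0, reg = 0xA6
clock 12: out=0, reg = 0xD3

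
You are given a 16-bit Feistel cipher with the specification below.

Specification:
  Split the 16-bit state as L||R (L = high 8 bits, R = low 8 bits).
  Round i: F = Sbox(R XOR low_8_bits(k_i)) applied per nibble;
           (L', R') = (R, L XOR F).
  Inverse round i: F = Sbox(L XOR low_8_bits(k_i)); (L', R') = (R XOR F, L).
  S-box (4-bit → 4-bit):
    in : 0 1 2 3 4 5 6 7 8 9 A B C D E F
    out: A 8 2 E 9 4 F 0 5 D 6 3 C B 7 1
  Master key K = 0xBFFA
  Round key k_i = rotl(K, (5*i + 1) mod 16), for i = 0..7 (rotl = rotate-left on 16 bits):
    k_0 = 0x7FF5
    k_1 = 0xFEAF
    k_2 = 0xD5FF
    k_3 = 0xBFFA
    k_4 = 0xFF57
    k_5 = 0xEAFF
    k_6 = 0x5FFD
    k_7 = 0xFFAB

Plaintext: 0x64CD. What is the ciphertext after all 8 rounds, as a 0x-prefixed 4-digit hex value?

s_0 = plaintext = 0x64CD
s_1 = Round(s_0, k_0) = 0xCD81
s_2 = Round(s_1, k_1) = 0x81EA
s_3 = Round(s_2, k_2) = 0xEA05
s_4 = Round(s_3, k_3) = 0x05FB
s_5 = Round(s_4, k_4) = 0xFB69
s_6 = Round(s_5, k_5) = 0x6924
s_7 = Round(s_6, k_6) = 0x24D4
s_8 = Round(s_7, k_7) = 0xD425

0xD425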